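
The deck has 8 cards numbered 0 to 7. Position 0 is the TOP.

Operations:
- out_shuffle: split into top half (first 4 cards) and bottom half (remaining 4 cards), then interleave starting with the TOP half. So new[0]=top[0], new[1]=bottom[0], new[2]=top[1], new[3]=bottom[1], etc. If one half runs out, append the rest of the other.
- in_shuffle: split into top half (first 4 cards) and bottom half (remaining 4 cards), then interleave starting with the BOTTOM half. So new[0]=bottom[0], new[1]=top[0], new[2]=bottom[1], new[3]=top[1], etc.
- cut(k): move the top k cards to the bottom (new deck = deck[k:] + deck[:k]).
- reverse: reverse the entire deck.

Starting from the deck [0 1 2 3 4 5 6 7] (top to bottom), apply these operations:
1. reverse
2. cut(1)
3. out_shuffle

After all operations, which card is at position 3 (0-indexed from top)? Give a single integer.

Answer: 1

Derivation:
After op 1 (reverse): [7 6 5 4 3 2 1 0]
After op 2 (cut(1)): [6 5 4 3 2 1 0 7]
After op 3 (out_shuffle): [6 2 5 1 4 0 3 7]
Position 3: card 1.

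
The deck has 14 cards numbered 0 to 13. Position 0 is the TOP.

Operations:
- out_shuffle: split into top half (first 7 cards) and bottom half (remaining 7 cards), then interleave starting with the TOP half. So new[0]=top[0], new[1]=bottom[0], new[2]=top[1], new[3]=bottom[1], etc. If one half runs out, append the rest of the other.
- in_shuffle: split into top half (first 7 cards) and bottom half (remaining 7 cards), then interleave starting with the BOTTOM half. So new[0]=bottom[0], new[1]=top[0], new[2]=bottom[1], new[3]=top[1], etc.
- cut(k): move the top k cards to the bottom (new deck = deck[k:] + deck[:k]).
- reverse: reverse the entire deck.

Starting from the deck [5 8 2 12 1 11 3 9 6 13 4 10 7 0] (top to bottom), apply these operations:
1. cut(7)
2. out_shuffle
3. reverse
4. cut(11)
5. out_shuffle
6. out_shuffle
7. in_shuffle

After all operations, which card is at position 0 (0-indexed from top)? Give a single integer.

Answer: 11

Derivation:
After op 1 (cut(7)): [9 6 13 4 10 7 0 5 8 2 12 1 11 3]
After op 2 (out_shuffle): [9 5 6 8 13 2 4 12 10 1 7 11 0 3]
After op 3 (reverse): [3 0 11 7 1 10 12 4 2 13 8 6 5 9]
After op 4 (cut(11)): [6 5 9 3 0 11 7 1 10 12 4 2 13 8]
After op 5 (out_shuffle): [6 1 5 10 9 12 3 4 0 2 11 13 7 8]
After op 6 (out_shuffle): [6 4 1 0 5 2 10 11 9 13 12 7 3 8]
After op 7 (in_shuffle): [11 6 9 4 13 1 12 0 7 5 3 2 8 10]
Position 0: card 11.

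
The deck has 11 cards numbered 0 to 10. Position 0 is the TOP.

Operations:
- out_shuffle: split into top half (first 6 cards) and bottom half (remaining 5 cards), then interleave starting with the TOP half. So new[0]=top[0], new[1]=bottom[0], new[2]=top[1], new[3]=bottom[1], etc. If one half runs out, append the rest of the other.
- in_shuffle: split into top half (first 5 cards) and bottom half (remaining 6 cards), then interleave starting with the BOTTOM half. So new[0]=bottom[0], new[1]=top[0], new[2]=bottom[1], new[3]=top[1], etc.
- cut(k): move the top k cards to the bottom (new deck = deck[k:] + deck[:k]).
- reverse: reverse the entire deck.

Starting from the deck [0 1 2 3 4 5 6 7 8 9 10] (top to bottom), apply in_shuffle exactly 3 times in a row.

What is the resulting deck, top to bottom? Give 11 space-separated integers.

Answer: 6 2 9 5 1 8 4 0 7 3 10

Derivation:
After op 1 (in_shuffle): [5 0 6 1 7 2 8 3 9 4 10]
After op 2 (in_shuffle): [2 5 8 0 3 6 9 1 4 7 10]
After op 3 (in_shuffle): [6 2 9 5 1 8 4 0 7 3 10]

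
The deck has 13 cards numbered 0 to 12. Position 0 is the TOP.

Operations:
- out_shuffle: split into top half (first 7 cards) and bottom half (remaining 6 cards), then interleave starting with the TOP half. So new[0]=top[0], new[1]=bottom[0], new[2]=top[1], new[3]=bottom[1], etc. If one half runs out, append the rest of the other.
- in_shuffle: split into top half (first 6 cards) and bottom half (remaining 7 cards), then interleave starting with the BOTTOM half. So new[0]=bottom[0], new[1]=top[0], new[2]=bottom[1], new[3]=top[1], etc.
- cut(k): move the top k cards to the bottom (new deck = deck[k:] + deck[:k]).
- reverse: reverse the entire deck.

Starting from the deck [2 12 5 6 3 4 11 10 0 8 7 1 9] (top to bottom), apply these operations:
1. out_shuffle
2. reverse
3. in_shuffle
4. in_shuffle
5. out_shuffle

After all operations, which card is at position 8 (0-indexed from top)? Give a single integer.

After op 1 (out_shuffle): [2 10 12 0 5 8 6 7 3 1 4 9 11]
After op 2 (reverse): [11 9 4 1 3 7 6 8 5 0 12 10 2]
After op 3 (in_shuffle): [6 11 8 9 5 4 0 1 12 3 10 7 2]
After op 4 (in_shuffle): [0 6 1 11 12 8 3 9 10 5 7 4 2]
After op 5 (out_shuffle): [0 9 6 10 1 5 11 7 12 4 8 2 3]
Position 8: card 12.

Answer: 12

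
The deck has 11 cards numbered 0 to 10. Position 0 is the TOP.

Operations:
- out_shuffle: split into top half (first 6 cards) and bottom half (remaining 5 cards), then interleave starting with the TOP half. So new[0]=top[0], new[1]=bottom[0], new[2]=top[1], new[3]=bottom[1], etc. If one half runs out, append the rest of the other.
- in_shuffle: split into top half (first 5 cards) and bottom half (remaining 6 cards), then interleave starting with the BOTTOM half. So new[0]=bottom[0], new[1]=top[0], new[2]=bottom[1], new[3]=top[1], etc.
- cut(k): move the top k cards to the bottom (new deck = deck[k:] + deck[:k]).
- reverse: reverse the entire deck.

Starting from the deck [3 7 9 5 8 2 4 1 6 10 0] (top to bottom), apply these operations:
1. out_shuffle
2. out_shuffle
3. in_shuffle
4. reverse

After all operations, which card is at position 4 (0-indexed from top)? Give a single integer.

After op 1 (out_shuffle): [3 4 7 1 9 6 5 10 8 0 2]
After op 2 (out_shuffle): [3 5 4 10 7 8 1 0 9 2 6]
After op 3 (in_shuffle): [8 3 1 5 0 4 9 10 2 7 6]
After op 4 (reverse): [6 7 2 10 9 4 0 5 1 3 8]
Position 4: card 9.

Answer: 9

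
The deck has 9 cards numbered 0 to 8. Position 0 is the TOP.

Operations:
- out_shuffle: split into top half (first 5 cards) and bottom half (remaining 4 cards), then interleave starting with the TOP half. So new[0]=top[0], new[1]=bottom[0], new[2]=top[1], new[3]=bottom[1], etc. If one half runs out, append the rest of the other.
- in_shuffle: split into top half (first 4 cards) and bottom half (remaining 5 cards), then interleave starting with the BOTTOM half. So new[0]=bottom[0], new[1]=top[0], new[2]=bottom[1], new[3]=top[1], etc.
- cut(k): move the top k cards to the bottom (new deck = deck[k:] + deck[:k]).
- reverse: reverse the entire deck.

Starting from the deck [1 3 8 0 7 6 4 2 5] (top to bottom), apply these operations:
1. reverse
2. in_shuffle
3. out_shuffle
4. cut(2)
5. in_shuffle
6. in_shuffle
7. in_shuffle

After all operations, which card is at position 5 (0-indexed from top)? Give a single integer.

Answer: 0

Derivation:
After op 1 (reverse): [5 2 4 6 7 0 8 3 1]
After op 2 (in_shuffle): [7 5 0 2 8 4 3 6 1]
After op 3 (out_shuffle): [7 4 5 3 0 6 2 1 8]
After op 4 (cut(2)): [5 3 0 6 2 1 8 7 4]
After op 5 (in_shuffle): [2 5 1 3 8 0 7 6 4]
After op 6 (in_shuffle): [8 2 0 5 7 1 6 3 4]
After op 7 (in_shuffle): [7 8 1 2 6 0 3 5 4]
Position 5: card 0.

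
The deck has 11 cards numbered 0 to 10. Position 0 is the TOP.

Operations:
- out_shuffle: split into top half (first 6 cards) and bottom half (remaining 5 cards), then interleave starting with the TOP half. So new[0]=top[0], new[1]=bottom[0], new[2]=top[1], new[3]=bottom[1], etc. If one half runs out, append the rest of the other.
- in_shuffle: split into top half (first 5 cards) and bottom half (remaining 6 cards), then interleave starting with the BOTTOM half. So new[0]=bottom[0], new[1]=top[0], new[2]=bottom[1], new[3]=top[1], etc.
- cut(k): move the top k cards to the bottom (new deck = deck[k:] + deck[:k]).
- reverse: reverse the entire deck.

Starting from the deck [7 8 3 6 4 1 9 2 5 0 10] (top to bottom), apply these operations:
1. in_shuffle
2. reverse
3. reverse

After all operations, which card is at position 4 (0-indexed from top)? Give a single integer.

Answer: 2

Derivation:
After op 1 (in_shuffle): [1 7 9 8 2 3 5 6 0 4 10]
After op 2 (reverse): [10 4 0 6 5 3 2 8 9 7 1]
After op 3 (reverse): [1 7 9 8 2 3 5 6 0 4 10]
Position 4: card 2.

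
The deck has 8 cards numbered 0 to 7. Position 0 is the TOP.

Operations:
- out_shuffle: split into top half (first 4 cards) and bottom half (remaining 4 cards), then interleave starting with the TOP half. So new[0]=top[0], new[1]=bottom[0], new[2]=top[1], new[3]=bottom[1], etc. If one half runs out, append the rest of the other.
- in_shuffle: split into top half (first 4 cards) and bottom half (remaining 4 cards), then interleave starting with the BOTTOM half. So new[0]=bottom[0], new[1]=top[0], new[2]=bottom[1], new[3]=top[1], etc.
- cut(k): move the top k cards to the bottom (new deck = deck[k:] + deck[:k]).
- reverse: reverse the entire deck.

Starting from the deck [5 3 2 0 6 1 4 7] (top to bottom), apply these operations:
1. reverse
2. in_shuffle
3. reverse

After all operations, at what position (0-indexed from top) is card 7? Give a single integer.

Answer: 6

Derivation:
After op 1 (reverse): [7 4 1 6 0 2 3 5]
After op 2 (in_shuffle): [0 7 2 4 3 1 5 6]
After op 3 (reverse): [6 5 1 3 4 2 7 0]
Card 7 is at position 6.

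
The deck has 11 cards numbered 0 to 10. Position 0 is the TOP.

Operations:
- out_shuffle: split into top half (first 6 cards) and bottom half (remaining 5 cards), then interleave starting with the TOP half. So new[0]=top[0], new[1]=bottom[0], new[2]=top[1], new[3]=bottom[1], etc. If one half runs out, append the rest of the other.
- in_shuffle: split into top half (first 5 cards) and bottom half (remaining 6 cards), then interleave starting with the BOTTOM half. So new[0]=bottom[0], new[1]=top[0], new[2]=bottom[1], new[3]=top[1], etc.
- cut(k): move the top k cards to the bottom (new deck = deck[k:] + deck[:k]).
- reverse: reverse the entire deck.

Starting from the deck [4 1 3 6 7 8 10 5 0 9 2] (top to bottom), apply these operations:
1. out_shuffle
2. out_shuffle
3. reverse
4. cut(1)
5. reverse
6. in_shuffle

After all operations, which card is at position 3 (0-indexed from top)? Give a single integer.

Answer: 4

Derivation:
After op 1 (out_shuffle): [4 10 1 5 3 0 6 9 7 2 8]
After op 2 (out_shuffle): [4 6 10 9 1 7 5 2 3 8 0]
After op 3 (reverse): [0 8 3 2 5 7 1 9 10 6 4]
After op 4 (cut(1)): [8 3 2 5 7 1 9 10 6 4 0]
After op 5 (reverse): [0 4 6 10 9 1 7 5 2 3 8]
After op 6 (in_shuffle): [1 0 7 4 5 6 2 10 3 9 8]
Position 3: card 4.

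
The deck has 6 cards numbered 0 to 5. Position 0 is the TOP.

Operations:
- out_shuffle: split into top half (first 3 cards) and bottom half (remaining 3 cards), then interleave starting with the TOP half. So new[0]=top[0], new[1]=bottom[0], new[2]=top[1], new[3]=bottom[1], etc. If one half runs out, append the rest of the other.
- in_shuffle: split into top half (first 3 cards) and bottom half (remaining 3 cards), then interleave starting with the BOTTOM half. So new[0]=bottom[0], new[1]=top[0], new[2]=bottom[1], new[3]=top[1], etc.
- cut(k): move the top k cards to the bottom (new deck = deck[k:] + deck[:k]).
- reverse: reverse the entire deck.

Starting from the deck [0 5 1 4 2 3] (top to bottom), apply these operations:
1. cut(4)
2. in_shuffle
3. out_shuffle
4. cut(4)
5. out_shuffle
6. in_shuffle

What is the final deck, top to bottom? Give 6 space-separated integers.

Answer: 2 1 5 3 4 0

Derivation:
After op 1 (cut(4)): [2 3 0 5 1 4]
After op 2 (in_shuffle): [5 2 1 3 4 0]
After op 3 (out_shuffle): [5 3 2 4 1 0]
After op 4 (cut(4)): [1 0 5 3 2 4]
After op 5 (out_shuffle): [1 3 0 2 5 4]
After op 6 (in_shuffle): [2 1 5 3 4 0]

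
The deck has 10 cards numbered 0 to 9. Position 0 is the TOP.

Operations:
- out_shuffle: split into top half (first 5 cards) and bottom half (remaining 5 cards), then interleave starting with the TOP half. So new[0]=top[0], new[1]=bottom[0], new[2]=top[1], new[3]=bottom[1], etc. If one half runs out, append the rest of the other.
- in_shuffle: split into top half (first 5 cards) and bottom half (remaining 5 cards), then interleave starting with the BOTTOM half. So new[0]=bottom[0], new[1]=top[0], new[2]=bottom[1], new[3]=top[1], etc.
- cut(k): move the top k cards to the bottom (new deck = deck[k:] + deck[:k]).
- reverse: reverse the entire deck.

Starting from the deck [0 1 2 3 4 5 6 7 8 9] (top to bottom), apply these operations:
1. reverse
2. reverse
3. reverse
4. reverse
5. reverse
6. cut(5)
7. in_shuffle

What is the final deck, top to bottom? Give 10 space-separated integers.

Answer: 9 4 8 3 7 2 6 1 5 0

Derivation:
After op 1 (reverse): [9 8 7 6 5 4 3 2 1 0]
After op 2 (reverse): [0 1 2 3 4 5 6 7 8 9]
After op 3 (reverse): [9 8 7 6 5 4 3 2 1 0]
After op 4 (reverse): [0 1 2 3 4 5 6 7 8 9]
After op 5 (reverse): [9 8 7 6 5 4 3 2 1 0]
After op 6 (cut(5)): [4 3 2 1 0 9 8 7 6 5]
After op 7 (in_shuffle): [9 4 8 3 7 2 6 1 5 0]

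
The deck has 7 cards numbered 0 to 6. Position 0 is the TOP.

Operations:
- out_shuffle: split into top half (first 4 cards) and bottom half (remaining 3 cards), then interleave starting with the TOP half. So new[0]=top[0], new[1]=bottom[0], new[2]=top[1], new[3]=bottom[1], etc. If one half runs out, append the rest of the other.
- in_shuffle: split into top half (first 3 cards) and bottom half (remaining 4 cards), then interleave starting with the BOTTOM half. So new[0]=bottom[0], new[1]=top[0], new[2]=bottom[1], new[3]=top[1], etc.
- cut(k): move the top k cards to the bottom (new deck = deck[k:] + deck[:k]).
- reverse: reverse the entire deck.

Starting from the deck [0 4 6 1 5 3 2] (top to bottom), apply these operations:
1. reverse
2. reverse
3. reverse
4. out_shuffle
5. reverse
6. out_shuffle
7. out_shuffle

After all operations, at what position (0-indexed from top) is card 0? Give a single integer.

After op 1 (reverse): [2 3 5 1 6 4 0]
After op 2 (reverse): [0 4 6 1 5 3 2]
After op 3 (reverse): [2 3 5 1 6 4 0]
After op 4 (out_shuffle): [2 6 3 4 5 0 1]
After op 5 (reverse): [1 0 5 4 3 6 2]
After op 6 (out_shuffle): [1 3 0 6 5 2 4]
After op 7 (out_shuffle): [1 5 3 2 0 4 6]
Card 0 is at position 4.

Answer: 4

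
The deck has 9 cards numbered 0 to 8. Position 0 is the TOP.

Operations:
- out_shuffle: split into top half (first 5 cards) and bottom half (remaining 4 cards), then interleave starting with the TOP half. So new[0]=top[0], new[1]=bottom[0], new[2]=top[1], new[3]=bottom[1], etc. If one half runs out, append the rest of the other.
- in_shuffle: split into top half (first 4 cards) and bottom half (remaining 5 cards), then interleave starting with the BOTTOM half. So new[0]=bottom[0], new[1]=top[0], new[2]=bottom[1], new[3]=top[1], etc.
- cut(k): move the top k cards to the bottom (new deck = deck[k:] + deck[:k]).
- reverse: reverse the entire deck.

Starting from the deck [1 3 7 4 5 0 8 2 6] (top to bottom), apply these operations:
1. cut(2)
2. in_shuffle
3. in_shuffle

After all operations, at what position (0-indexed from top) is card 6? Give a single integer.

Answer: 0

Derivation:
After op 1 (cut(2)): [7 4 5 0 8 2 6 1 3]
After op 2 (in_shuffle): [8 7 2 4 6 5 1 0 3]
After op 3 (in_shuffle): [6 8 5 7 1 2 0 4 3]
Card 6 is at position 0.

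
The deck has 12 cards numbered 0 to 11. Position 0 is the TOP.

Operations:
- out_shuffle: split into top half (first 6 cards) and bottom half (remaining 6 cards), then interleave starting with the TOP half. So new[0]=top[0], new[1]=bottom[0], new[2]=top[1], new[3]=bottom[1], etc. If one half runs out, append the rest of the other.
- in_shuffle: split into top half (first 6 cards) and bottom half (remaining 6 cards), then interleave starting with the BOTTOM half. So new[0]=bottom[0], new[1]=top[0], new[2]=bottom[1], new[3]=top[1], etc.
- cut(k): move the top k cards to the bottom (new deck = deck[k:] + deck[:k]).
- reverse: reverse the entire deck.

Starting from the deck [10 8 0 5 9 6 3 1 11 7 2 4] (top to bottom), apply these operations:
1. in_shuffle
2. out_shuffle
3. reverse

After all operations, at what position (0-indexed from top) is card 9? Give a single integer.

Answer: 4

Derivation:
After op 1 (in_shuffle): [3 10 1 8 11 0 7 5 2 9 4 6]
After op 2 (out_shuffle): [3 7 10 5 1 2 8 9 11 4 0 6]
After op 3 (reverse): [6 0 4 11 9 8 2 1 5 10 7 3]
Card 9 is at position 4.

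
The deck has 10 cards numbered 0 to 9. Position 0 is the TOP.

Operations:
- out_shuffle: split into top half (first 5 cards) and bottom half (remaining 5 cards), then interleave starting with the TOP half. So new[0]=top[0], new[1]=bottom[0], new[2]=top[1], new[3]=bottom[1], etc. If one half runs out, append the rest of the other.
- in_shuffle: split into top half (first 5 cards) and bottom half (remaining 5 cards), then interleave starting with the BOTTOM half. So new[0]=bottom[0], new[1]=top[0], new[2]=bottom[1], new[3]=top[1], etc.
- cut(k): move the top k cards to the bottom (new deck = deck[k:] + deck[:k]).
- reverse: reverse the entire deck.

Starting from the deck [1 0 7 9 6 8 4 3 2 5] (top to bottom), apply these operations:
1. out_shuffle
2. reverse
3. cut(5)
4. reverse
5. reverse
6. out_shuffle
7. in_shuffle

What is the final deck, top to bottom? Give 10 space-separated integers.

Answer: 2 7 8 5 9 4 1 6 3 0

Derivation:
After op 1 (out_shuffle): [1 8 0 4 7 3 9 2 6 5]
After op 2 (reverse): [5 6 2 9 3 7 4 0 8 1]
After op 3 (cut(5)): [7 4 0 8 1 5 6 2 9 3]
After op 4 (reverse): [3 9 2 6 5 1 8 0 4 7]
After op 5 (reverse): [7 4 0 8 1 5 6 2 9 3]
After op 6 (out_shuffle): [7 5 4 6 0 2 8 9 1 3]
After op 7 (in_shuffle): [2 7 8 5 9 4 1 6 3 0]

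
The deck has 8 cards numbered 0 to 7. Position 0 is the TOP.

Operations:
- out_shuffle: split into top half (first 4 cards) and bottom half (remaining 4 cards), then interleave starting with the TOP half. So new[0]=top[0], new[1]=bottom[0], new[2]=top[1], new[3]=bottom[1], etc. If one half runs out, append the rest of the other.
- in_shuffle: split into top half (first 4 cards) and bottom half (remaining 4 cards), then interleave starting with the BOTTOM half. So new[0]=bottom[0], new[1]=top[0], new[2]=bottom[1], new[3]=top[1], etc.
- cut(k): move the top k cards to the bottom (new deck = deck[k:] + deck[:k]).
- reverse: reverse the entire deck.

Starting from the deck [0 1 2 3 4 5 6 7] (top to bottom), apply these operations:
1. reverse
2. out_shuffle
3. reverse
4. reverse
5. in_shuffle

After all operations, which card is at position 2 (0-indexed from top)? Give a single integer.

After op 1 (reverse): [7 6 5 4 3 2 1 0]
After op 2 (out_shuffle): [7 3 6 2 5 1 4 0]
After op 3 (reverse): [0 4 1 5 2 6 3 7]
After op 4 (reverse): [7 3 6 2 5 1 4 0]
After op 5 (in_shuffle): [5 7 1 3 4 6 0 2]
Position 2: card 1.

Answer: 1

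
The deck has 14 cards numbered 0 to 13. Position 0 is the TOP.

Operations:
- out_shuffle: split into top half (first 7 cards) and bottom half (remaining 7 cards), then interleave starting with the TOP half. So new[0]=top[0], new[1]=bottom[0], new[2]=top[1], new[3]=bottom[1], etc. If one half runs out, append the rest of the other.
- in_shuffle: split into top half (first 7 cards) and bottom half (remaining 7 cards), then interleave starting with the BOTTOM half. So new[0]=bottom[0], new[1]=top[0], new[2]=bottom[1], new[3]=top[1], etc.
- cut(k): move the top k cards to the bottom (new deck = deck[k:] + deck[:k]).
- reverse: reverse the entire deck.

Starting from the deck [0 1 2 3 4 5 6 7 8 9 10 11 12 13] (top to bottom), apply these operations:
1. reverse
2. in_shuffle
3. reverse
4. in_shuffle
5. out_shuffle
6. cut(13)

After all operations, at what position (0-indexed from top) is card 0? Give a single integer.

Answer: 7

Derivation:
After op 1 (reverse): [13 12 11 10 9 8 7 6 5 4 3 2 1 0]
After op 2 (in_shuffle): [6 13 5 12 4 11 3 10 2 9 1 8 0 7]
After op 3 (reverse): [7 0 8 1 9 2 10 3 11 4 12 5 13 6]
After op 4 (in_shuffle): [3 7 11 0 4 8 12 1 5 9 13 2 6 10]
After op 5 (out_shuffle): [3 1 7 5 11 9 0 13 4 2 8 6 12 10]
After op 6 (cut(13)): [10 3 1 7 5 11 9 0 13 4 2 8 6 12]
Card 0 is at position 7.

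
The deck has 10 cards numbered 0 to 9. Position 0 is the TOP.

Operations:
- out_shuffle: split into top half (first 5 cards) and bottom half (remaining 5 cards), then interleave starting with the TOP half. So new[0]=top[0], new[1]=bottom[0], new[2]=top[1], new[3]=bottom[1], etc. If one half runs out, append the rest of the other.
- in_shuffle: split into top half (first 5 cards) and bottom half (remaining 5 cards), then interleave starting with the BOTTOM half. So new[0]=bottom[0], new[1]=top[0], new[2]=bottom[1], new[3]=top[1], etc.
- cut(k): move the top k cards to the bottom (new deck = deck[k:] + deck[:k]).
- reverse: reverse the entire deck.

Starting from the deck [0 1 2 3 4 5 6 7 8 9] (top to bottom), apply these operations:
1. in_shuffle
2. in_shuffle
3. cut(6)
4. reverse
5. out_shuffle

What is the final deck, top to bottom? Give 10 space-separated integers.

After op 1 (in_shuffle): [5 0 6 1 7 2 8 3 9 4]
After op 2 (in_shuffle): [2 5 8 0 3 6 9 1 4 7]
After op 3 (cut(6)): [9 1 4 7 2 5 8 0 3 6]
After op 4 (reverse): [6 3 0 8 5 2 7 4 1 9]
After op 5 (out_shuffle): [6 2 3 7 0 4 8 1 5 9]

Answer: 6 2 3 7 0 4 8 1 5 9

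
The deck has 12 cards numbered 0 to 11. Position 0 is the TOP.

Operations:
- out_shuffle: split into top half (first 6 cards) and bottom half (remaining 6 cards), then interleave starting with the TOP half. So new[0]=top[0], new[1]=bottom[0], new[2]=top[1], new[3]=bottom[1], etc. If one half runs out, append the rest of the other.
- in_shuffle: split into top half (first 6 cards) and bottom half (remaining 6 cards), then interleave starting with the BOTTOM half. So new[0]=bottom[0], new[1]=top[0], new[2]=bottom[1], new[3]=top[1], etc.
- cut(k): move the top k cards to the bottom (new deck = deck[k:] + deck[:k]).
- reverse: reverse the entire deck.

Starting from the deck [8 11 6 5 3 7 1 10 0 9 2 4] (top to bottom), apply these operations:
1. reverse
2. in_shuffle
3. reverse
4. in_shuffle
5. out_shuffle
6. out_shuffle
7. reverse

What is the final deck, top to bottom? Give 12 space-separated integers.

Answer: 6 4 10 5 7 11 2 1 0 3 8 9

Derivation:
After op 1 (reverse): [4 2 9 0 10 1 7 3 5 6 11 8]
After op 2 (in_shuffle): [7 4 3 2 5 9 6 0 11 10 8 1]
After op 3 (reverse): [1 8 10 11 0 6 9 5 2 3 4 7]
After op 4 (in_shuffle): [9 1 5 8 2 10 3 11 4 0 7 6]
After op 5 (out_shuffle): [9 3 1 11 5 4 8 0 2 7 10 6]
After op 6 (out_shuffle): [9 8 3 0 1 2 11 7 5 10 4 6]
After op 7 (reverse): [6 4 10 5 7 11 2 1 0 3 8 9]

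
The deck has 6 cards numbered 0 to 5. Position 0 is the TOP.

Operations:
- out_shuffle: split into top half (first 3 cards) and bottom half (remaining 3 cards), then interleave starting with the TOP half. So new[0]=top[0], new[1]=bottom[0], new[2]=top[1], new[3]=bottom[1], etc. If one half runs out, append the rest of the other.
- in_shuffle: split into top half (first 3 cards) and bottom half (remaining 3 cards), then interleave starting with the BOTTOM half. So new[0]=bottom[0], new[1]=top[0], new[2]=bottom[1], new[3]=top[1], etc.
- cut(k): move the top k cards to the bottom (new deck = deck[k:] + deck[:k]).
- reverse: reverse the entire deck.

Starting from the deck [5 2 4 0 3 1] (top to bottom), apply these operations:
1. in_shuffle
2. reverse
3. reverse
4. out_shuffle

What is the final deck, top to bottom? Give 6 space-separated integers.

After op 1 (in_shuffle): [0 5 3 2 1 4]
After op 2 (reverse): [4 1 2 3 5 0]
After op 3 (reverse): [0 5 3 2 1 4]
After op 4 (out_shuffle): [0 2 5 1 3 4]

Answer: 0 2 5 1 3 4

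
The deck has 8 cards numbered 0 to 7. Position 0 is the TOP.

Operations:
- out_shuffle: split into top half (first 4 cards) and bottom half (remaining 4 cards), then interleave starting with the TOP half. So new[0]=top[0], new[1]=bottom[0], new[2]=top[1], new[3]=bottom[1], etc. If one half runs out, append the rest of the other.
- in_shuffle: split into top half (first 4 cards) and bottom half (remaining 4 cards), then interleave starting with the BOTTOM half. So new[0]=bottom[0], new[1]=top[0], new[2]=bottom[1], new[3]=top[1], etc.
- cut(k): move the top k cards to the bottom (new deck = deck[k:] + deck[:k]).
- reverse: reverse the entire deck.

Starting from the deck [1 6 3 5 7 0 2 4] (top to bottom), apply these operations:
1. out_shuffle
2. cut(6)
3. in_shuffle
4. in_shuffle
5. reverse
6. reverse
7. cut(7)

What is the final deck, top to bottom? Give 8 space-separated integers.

After op 1 (out_shuffle): [1 7 6 0 3 2 5 4]
After op 2 (cut(6)): [5 4 1 7 6 0 3 2]
After op 3 (in_shuffle): [6 5 0 4 3 1 2 7]
After op 4 (in_shuffle): [3 6 1 5 2 0 7 4]
After op 5 (reverse): [4 7 0 2 5 1 6 3]
After op 6 (reverse): [3 6 1 5 2 0 7 4]
After op 7 (cut(7)): [4 3 6 1 5 2 0 7]

Answer: 4 3 6 1 5 2 0 7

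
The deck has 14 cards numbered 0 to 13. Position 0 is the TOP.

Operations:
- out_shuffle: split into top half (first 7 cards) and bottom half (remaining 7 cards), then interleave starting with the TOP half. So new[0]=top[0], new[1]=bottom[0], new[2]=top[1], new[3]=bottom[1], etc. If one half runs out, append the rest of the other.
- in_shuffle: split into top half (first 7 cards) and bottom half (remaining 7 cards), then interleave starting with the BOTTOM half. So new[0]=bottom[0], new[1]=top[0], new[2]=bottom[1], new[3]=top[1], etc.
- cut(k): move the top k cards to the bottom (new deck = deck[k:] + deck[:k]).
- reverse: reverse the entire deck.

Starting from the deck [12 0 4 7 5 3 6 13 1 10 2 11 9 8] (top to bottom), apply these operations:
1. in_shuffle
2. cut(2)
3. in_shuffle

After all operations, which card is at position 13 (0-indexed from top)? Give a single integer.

Answer: 11

Derivation:
After op 1 (in_shuffle): [13 12 1 0 10 4 2 7 11 5 9 3 8 6]
After op 2 (cut(2)): [1 0 10 4 2 7 11 5 9 3 8 6 13 12]
After op 3 (in_shuffle): [5 1 9 0 3 10 8 4 6 2 13 7 12 11]
Position 13: card 11.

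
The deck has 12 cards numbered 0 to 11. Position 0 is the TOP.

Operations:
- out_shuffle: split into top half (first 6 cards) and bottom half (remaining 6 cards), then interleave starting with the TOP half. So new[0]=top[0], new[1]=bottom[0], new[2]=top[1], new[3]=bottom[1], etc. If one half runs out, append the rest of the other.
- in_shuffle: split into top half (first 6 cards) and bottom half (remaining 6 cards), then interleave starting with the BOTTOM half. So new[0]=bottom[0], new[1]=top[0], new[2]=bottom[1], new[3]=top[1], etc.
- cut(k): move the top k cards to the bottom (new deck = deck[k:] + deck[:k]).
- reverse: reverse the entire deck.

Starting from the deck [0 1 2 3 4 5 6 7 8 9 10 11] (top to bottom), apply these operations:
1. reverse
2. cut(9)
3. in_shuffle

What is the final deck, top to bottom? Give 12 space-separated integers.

Answer: 8 2 7 1 6 0 5 11 4 10 3 9

Derivation:
After op 1 (reverse): [11 10 9 8 7 6 5 4 3 2 1 0]
After op 2 (cut(9)): [2 1 0 11 10 9 8 7 6 5 4 3]
After op 3 (in_shuffle): [8 2 7 1 6 0 5 11 4 10 3 9]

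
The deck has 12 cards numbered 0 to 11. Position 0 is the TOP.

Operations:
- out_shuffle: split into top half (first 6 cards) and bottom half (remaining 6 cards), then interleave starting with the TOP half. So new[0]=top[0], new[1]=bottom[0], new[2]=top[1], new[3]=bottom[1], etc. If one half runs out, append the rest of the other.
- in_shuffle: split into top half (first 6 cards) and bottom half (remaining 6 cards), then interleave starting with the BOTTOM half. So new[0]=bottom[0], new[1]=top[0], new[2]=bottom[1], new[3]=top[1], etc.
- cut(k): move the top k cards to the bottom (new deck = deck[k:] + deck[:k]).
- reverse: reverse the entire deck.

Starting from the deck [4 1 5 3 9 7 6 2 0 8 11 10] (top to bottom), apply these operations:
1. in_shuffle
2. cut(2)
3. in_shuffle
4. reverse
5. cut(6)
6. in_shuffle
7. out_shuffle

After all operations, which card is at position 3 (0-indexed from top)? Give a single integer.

After op 1 (in_shuffle): [6 4 2 1 0 5 8 3 11 9 10 7]
After op 2 (cut(2)): [2 1 0 5 8 3 11 9 10 7 6 4]
After op 3 (in_shuffle): [11 2 9 1 10 0 7 5 6 8 4 3]
After op 4 (reverse): [3 4 8 6 5 7 0 10 1 9 2 11]
After op 5 (cut(6)): [0 10 1 9 2 11 3 4 8 6 5 7]
After op 6 (in_shuffle): [3 0 4 10 8 1 6 9 5 2 7 11]
After op 7 (out_shuffle): [3 6 0 9 4 5 10 2 8 7 1 11]
Position 3: card 9.

Answer: 9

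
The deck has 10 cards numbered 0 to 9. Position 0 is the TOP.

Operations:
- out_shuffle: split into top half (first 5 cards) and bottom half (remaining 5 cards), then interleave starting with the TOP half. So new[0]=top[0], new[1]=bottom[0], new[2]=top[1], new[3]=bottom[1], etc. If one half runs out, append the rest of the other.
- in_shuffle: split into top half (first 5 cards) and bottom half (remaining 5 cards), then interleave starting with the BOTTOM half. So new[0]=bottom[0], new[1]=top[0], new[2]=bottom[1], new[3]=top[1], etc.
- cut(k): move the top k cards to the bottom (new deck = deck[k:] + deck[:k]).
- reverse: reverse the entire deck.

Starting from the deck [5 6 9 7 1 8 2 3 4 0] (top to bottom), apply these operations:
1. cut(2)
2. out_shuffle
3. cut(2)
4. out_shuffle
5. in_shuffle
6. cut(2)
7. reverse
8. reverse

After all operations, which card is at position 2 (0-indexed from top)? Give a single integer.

After op 1 (cut(2)): [9 7 1 8 2 3 4 0 5 6]
After op 2 (out_shuffle): [9 3 7 4 1 0 8 5 2 6]
After op 3 (cut(2)): [7 4 1 0 8 5 2 6 9 3]
After op 4 (out_shuffle): [7 5 4 2 1 6 0 9 8 3]
After op 5 (in_shuffle): [6 7 0 5 9 4 8 2 3 1]
After op 6 (cut(2)): [0 5 9 4 8 2 3 1 6 7]
After op 7 (reverse): [7 6 1 3 2 8 4 9 5 0]
After op 8 (reverse): [0 5 9 4 8 2 3 1 6 7]
Position 2: card 9.

Answer: 9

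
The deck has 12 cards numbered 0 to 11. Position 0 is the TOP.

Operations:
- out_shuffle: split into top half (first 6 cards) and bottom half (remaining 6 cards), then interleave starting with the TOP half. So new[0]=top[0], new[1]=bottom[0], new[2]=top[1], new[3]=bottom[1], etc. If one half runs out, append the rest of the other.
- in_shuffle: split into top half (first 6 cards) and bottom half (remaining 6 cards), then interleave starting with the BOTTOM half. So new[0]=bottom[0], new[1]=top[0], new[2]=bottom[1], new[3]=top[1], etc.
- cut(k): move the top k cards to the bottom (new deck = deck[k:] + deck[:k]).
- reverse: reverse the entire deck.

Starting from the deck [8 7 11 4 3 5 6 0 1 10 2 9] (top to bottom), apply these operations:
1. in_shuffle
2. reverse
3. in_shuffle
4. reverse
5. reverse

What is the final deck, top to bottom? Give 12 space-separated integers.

Answer: 11 5 1 9 7 3 0 2 8 4 6 10

Derivation:
After op 1 (in_shuffle): [6 8 0 7 1 11 10 4 2 3 9 5]
After op 2 (reverse): [5 9 3 2 4 10 11 1 7 0 8 6]
After op 3 (in_shuffle): [11 5 1 9 7 3 0 2 8 4 6 10]
After op 4 (reverse): [10 6 4 8 2 0 3 7 9 1 5 11]
After op 5 (reverse): [11 5 1 9 7 3 0 2 8 4 6 10]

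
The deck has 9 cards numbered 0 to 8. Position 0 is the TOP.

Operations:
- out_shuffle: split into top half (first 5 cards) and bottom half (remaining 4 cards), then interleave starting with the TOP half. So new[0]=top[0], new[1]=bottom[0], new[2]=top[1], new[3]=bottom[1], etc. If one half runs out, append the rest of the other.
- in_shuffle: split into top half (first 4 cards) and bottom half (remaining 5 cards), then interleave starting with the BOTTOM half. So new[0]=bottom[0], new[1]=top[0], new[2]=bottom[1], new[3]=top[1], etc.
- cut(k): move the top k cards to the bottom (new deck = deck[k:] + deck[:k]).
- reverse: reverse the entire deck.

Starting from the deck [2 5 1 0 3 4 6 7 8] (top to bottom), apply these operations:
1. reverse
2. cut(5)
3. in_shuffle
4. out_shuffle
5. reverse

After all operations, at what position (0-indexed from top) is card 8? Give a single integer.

Answer: 8

Derivation:
After op 1 (reverse): [8 7 6 4 3 0 1 5 2]
After op 2 (cut(5)): [0 1 5 2 8 7 6 4 3]
After op 3 (in_shuffle): [8 0 7 1 6 5 4 2 3]
After op 4 (out_shuffle): [8 5 0 4 7 2 1 3 6]
After op 5 (reverse): [6 3 1 2 7 4 0 5 8]
Card 8 is at position 8.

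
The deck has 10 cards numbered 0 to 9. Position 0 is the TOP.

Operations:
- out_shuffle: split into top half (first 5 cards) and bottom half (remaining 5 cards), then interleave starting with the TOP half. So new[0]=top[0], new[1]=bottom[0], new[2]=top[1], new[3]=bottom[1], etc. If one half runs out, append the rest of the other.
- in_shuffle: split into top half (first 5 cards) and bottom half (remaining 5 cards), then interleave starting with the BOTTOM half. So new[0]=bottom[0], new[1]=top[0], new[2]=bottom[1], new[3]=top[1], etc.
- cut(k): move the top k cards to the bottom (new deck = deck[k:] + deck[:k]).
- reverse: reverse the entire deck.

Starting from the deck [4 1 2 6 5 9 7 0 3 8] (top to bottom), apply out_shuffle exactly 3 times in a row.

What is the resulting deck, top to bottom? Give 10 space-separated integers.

Answer: 4 3 0 7 9 5 6 2 1 8

Derivation:
After op 1 (out_shuffle): [4 9 1 7 2 0 6 3 5 8]
After op 2 (out_shuffle): [4 0 9 6 1 3 7 5 2 8]
After op 3 (out_shuffle): [4 3 0 7 9 5 6 2 1 8]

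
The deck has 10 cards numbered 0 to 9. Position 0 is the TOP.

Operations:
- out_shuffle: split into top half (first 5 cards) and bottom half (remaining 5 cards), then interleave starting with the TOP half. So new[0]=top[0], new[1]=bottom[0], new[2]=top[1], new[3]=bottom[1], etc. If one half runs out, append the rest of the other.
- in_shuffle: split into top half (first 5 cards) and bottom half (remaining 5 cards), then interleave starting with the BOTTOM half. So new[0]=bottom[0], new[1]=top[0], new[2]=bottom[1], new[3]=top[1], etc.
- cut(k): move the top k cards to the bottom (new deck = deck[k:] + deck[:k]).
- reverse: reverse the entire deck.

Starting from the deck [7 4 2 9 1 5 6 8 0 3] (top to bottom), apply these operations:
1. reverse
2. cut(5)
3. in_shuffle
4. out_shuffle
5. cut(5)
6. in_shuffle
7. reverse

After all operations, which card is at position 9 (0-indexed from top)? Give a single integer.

After op 1 (reverse): [3 0 8 6 5 1 9 2 4 7]
After op 2 (cut(5)): [1 9 2 4 7 3 0 8 6 5]
After op 3 (in_shuffle): [3 1 0 9 8 2 6 4 5 7]
After op 4 (out_shuffle): [3 2 1 6 0 4 9 5 8 7]
After op 5 (cut(5)): [4 9 5 8 7 3 2 1 6 0]
After op 6 (in_shuffle): [3 4 2 9 1 5 6 8 0 7]
After op 7 (reverse): [7 0 8 6 5 1 9 2 4 3]
Position 9: card 3.

Answer: 3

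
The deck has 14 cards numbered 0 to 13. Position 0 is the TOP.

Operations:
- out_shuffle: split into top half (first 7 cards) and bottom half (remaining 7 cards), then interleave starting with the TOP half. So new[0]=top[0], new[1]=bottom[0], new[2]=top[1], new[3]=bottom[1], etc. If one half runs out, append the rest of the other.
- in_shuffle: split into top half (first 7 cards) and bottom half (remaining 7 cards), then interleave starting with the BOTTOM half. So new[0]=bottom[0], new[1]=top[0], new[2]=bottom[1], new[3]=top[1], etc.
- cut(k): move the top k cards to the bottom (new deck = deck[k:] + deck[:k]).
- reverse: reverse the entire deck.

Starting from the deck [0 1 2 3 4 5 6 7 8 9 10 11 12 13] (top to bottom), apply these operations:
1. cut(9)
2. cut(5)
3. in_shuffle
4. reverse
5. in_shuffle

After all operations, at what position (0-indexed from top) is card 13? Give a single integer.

After op 1 (cut(9)): [9 10 11 12 13 0 1 2 3 4 5 6 7 8]
After op 2 (cut(5)): [0 1 2 3 4 5 6 7 8 9 10 11 12 13]
After op 3 (in_shuffle): [7 0 8 1 9 2 10 3 11 4 12 5 13 6]
After op 4 (reverse): [6 13 5 12 4 11 3 10 2 9 1 8 0 7]
After op 5 (in_shuffle): [10 6 2 13 9 5 1 12 8 4 0 11 7 3]
Card 13 is at position 3.

Answer: 3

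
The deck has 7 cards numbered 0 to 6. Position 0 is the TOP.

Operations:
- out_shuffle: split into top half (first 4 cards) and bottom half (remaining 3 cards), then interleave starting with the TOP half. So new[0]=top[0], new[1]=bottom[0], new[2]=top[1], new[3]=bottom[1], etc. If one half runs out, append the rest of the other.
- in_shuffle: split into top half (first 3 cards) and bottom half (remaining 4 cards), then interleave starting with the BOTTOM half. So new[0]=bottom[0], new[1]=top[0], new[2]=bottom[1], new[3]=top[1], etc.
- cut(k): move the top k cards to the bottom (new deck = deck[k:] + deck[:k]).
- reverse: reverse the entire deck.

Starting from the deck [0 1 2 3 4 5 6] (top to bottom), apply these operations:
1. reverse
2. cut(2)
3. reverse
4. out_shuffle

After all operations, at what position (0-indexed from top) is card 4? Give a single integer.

After op 1 (reverse): [6 5 4 3 2 1 0]
After op 2 (cut(2)): [4 3 2 1 0 6 5]
After op 3 (reverse): [5 6 0 1 2 3 4]
After op 4 (out_shuffle): [5 2 6 3 0 4 1]
Card 4 is at position 5.

Answer: 5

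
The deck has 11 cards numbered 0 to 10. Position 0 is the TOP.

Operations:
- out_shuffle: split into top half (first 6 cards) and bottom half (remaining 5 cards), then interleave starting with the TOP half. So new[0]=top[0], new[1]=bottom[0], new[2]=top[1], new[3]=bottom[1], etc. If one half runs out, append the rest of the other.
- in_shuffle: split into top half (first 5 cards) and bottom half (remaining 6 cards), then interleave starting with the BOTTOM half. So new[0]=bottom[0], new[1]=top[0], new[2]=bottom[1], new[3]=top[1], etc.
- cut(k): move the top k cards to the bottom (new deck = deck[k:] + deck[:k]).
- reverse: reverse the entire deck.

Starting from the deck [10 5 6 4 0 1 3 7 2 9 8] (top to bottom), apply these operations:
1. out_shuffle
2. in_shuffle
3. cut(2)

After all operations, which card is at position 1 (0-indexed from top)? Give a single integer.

After op 1 (out_shuffle): [10 3 5 7 6 2 4 9 0 8 1]
After op 2 (in_shuffle): [2 10 4 3 9 5 0 7 8 6 1]
After op 3 (cut(2)): [4 3 9 5 0 7 8 6 1 2 10]
Position 1: card 3.

Answer: 3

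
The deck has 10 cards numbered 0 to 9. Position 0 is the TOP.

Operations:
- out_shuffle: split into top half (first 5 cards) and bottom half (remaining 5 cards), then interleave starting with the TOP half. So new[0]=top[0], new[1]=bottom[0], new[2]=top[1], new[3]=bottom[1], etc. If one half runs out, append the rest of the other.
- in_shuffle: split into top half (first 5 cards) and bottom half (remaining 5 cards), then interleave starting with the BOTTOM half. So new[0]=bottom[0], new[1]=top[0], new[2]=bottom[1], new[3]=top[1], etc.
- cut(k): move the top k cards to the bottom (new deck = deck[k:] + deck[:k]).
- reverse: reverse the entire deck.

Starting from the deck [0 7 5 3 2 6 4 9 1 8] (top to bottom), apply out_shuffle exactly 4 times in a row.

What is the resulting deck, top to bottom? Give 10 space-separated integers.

Answer: 0 2 1 3 9 5 4 7 6 8

Derivation:
After op 1 (out_shuffle): [0 6 7 4 5 9 3 1 2 8]
After op 2 (out_shuffle): [0 9 6 3 7 1 4 2 5 8]
After op 3 (out_shuffle): [0 1 9 4 6 2 3 5 7 8]
After op 4 (out_shuffle): [0 2 1 3 9 5 4 7 6 8]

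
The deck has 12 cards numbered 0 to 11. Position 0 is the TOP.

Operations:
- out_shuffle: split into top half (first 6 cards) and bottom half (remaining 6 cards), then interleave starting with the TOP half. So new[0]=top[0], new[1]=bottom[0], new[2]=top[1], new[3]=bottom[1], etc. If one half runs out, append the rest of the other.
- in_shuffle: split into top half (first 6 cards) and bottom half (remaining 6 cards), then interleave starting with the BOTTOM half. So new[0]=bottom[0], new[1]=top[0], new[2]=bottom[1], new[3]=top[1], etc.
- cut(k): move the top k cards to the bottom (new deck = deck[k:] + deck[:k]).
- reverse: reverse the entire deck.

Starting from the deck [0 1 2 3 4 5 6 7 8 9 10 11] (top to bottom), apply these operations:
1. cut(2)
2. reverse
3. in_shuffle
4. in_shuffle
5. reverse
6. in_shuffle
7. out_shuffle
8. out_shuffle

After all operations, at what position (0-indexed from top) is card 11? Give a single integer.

Answer: 4

Derivation:
After op 1 (cut(2)): [2 3 4 5 6 7 8 9 10 11 0 1]
After op 2 (reverse): [1 0 11 10 9 8 7 6 5 4 3 2]
After op 3 (in_shuffle): [7 1 6 0 5 11 4 10 3 9 2 8]
After op 4 (in_shuffle): [4 7 10 1 3 6 9 0 2 5 8 11]
After op 5 (reverse): [11 8 5 2 0 9 6 3 1 10 7 4]
After op 6 (in_shuffle): [6 11 3 8 1 5 10 2 7 0 4 9]
After op 7 (out_shuffle): [6 10 11 2 3 7 8 0 1 4 5 9]
After op 8 (out_shuffle): [6 8 10 0 11 1 2 4 3 5 7 9]
Card 11 is at position 4.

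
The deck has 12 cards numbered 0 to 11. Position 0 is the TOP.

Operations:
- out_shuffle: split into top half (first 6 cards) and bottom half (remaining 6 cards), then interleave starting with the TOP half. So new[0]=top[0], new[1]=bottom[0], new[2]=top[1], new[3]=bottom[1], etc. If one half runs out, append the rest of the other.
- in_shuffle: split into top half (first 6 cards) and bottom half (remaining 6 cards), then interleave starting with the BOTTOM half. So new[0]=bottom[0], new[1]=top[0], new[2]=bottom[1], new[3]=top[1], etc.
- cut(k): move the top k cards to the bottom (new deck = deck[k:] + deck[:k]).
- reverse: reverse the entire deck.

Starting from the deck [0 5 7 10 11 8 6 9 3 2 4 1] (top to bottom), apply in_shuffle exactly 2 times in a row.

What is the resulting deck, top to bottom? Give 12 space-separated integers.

After op 1 (in_shuffle): [6 0 9 5 3 7 2 10 4 11 1 8]
After op 2 (in_shuffle): [2 6 10 0 4 9 11 5 1 3 8 7]

Answer: 2 6 10 0 4 9 11 5 1 3 8 7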